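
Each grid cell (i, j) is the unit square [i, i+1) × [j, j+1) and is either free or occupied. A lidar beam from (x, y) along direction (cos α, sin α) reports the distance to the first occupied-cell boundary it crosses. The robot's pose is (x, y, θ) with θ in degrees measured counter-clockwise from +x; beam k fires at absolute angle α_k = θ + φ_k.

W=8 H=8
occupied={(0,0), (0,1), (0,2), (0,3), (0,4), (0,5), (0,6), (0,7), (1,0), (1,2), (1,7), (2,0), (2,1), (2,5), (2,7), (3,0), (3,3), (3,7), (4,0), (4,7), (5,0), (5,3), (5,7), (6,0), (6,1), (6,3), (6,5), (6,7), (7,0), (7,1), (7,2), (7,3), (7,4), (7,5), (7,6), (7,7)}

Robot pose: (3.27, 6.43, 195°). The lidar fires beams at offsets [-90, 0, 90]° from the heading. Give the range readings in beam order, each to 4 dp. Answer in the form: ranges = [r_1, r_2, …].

ranges = [0.5901, 2.3501, 2.5157]

beam 1: φ=-90°, α=105°
  d=(-0.2588,0.9659)  start (3,6)  tX=1.0432 tY=0.5901  stride 1/|dx|=3.8637 1/|dy|=1.0353
    cross y-line → (3,7), t=0.5901 (wall)
  → r_1 = 0.5901
beam 2: φ=0°, α=195°
  d=(-0.9659,-0.2588)  start (3,6)  tX=0.2795 tY=1.6614  stride 1/|dx|=1.0353 1/|dy|=3.8637
    cross x-line → (2,6), t=0.2795
    cross x-line → (1,6), t=1.3148
    cross y-line → (1,5), t=1.6614
    cross x-line → (0,5), t=2.3501 (wall)
  → r_2 = 2.3501
beam 3: φ=90°, α=285°
  d=(0.2588,-0.9659)  start (3,6)  tX=2.8205 tY=0.4452  stride 1/|dx|=3.8637 1/|dy|=1.0353
    cross y-line → (3,5), t=0.4452
    cross y-line → (3,4), t=1.4804
    cross y-line → (3,3), t=2.5157 (wall)
  → r_3 = 2.5157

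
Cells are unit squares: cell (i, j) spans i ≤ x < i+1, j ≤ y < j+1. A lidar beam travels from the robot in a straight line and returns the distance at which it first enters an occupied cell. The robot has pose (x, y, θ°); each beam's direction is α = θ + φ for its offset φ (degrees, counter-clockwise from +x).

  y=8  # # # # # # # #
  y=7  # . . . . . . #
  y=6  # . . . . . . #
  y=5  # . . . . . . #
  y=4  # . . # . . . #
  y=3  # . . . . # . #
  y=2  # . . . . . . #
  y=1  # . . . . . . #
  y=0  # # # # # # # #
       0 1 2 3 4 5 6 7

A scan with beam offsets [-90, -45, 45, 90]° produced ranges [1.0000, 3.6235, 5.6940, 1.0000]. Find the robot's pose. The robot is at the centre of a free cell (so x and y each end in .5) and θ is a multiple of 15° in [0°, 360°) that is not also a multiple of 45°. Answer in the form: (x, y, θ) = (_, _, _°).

Candidates: 40 free-cell centres × 16 headings = 640 poses. Raycast each; keep the one whose scan matches to 4 dp.
  (2.5, 2.5, 255°): beam 1 = 1.5529 ≠ 1.0000 ✗
  (1.5, 2.5, 165°): beam 1 = 5.6940 ≠ 1.0000 ✗
  (4.5, 6.5, 120°): beam 1 = 2.8868 ≠ 1.0000 ✗
  (4.5, 2.5, 300°): beam 1 = 3.0000 ≠ 1.0000 ✗
  …
  (6.5, 4.5, 150°): r_1=1.0000, r_2=3.6235, r_3=5.6940, r_4=1.0000 — all match ✓
Unique over the lattice → pose = (6.5, 4.5, 150°).

(x, y, θ) = (6.5, 4.5, 150°)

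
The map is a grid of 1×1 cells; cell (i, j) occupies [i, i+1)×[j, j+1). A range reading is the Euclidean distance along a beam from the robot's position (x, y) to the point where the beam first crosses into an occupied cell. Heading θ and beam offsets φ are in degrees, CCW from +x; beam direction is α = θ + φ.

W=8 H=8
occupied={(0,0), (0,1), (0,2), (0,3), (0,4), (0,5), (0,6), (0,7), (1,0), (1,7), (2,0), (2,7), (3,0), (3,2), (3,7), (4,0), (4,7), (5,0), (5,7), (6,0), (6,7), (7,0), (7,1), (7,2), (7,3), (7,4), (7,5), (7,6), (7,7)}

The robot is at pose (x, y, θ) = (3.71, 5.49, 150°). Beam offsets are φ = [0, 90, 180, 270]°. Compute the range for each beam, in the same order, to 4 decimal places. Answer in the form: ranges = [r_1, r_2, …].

beam 1: φ=0°, α=150°
  dir = (cos 150°, sin 150°) = (-0.8660, 0.5000); from cell (3,5)
  next x-line at t=0.8198, next y-line at t=1.0200; Δt_x=1.1547, Δt_y=2.0000
    x: enter (2,5) at t=0.8198
    y: enter (2,6) at t=1.0200
    x: enter (1,6) at t=1.9745
    y: enter (1,7) at t=3.0200 ← occupied
  → r_1 = 3.0200
beam 2: φ=90°, α=240°
  dir = (cos 240°, sin 240°) = (-0.5000, -0.8660); from cell (3,5)
  next x-line at t=1.4200, next y-line at t=0.5658; Δt_x=2.0000, Δt_y=1.1547
    y: enter (3,4) at t=0.5658
    x: enter (2,4) at t=1.4200
    y: enter (2,3) at t=1.7205
    y: enter (2,2) at t=2.8752
    x: enter (1,2) at t=3.4200
    y: enter (1,1) at t=4.0299
    y: enter (1,0) at t=5.1846 ← occupied
  → r_2 = 5.1846
beam 3: φ=180°, α=330°
  dir = (cos 330°, sin 330°) = (0.8660, -0.5000); from cell (3,5)
  next x-line at t=0.3349, next y-line at t=0.9800; Δt_x=1.1547, Δt_y=2.0000
    x: enter (4,5) at t=0.3349
    y: enter (4,4) at t=0.9800
    x: enter (5,4) at t=1.4896
    x: enter (6,4) at t=2.6443
    y: enter (6,3) at t=2.9800
    x: enter (7,3) at t=3.7990 ← occupied
  → r_3 = 3.7990
beam 4: φ=270°, α=60°
  dir = (cos 60°, sin 60°) = (0.5000, 0.8660); from cell (3,5)
  next x-line at t=0.5800, next y-line at t=0.5889; Δt_x=2.0000, Δt_y=1.1547
    x: enter (4,5) at t=0.5800
    y: enter (4,6) at t=0.5889
    y: enter (4,7) at t=1.7436 ← occupied
  → r_4 = 1.7436

ranges = [3.0200, 5.1846, 3.7990, 1.7436]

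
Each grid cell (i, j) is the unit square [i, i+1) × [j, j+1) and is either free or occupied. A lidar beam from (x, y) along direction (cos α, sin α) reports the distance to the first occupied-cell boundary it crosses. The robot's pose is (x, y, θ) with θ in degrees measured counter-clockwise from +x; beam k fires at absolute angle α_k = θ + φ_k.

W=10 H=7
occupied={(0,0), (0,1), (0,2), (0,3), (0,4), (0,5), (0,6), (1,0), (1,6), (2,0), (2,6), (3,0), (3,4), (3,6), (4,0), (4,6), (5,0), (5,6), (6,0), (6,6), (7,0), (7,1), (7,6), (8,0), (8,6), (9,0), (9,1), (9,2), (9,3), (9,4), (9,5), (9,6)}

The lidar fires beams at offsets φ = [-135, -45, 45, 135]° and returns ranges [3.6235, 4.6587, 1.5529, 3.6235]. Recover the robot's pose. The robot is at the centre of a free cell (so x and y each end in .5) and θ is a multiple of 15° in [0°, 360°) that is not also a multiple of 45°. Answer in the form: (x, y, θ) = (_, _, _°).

Enumerate (i+0.5, j+0.5, θ) over the 38 free cells and 16 admissible headings. For each, cast all 4 beams and compare to the given ranges.
  (1.5, 3.5, 285°): beam 1 = 0.5774 ≠ 3.6235 ✗
  (4.5, 2.5, 15°): beam 1 = 1.7321 ≠ 3.6235 ✗
  (1.5, 4.5, 330°): beam 1 = 0.5176 ≠ 3.6235 ✗
  (5.5, 1.5, 300°): beam 1 = 4.6587 ≠ 3.6235 ✗
  (4.5, 5.5, 240°): beam 1 = 0.5176 ≠ 3.6235 ✗
  …
  (5.5, 2.5, 240°): r_1=3.6235, r_2=4.6587, r_3=1.5529, r_4=3.6235 — all match ✓
No second candidate reproduces the full scan.

(x, y, θ) = (5.5, 2.5, 240°)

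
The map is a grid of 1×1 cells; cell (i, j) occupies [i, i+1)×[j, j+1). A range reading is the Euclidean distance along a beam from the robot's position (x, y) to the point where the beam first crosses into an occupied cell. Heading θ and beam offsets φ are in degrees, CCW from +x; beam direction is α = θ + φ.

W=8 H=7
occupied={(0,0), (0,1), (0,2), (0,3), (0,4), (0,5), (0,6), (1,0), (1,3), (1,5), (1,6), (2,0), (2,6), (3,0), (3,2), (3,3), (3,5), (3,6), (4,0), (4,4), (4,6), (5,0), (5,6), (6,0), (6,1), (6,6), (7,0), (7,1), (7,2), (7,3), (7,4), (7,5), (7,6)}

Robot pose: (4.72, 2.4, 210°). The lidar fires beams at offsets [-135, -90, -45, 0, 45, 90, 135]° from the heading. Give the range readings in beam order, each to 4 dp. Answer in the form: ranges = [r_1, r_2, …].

ranges = [3.7270, 1.4400, 0.7454, 2.8000, 1.4494, 1.6166, 1.5455]

beam 1: φ=-135°, α=75°
  direction (0.2588, 0.9659); cell (4,2); t to first gridline: x 1.0818, y 0.6212 (then +3.8637 / +1.0353)
    (4,3) via y @ 0.6212
    (5,3) via x @ 1.0818
    (5,4) via y @ 1.6564
    (5,5) via y @ 2.6917
    (5,6) via y @ 3.7270  # hit
  → r_1 = 3.7270
beam 2: φ=-90°, α=120°
  direction (-0.5000, 0.8660); cell (4,2); t to first gridline: x 1.4400, y 0.6928 (then +2.0000 / +1.1547)
    (4,3) via y @ 0.6928
    (3,3) via x @ 1.4400  # hit
  → r_2 = 1.4400
beam 3: φ=-45°, α=165°
  direction (-0.9659, 0.2588); cell (4,2); t to first gridline: x 0.7454, y 2.3182 (then +1.0353 / +3.8637)
    (3,2) via x @ 0.7454  # hit
  → r_3 = 0.7454
beam 4: φ=0°, α=210°
  direction (-0.8660, -0.5000); cell (4,2); t to first gridline: x 0.8314, y 0.8000 (then +1.1547 / +2.0000)
    (4,1) via y @ 0.8000
    (3,1) via x @ 0.8314
    (2,1) via x @ 1.9861
    (2,0) via y @ 2.8000  # hit
  → r_4 = 2.8000
beam 5: φ=45°, α=255°
  direction (-0.2588, -0.9659); cell (4,2); t to first gridline: x 2.7819, y 0.4141 (then +3.8637 / +1.0353)
    (4,1) via y @ 0.4141
    (4,0) via y @ 1.4494  # hit
  → r_5 = 1.4494
beam 6: φ=90°, α=300°
  direction (0.5000, -0.8660); cell (4,2); t to first gridline: x 0.5600, y 0.4619 (then +2.0000 / +1.1547)
    (4,1) via y @ 0.4619
    (5,1) via x @ 0.5600
    (5,0) via y @ 1.6166  # hit
  → r_6 = 1.6166
beam 7: φ=135°, α=345°
  direction (0.9659, -0.2588); cell (4,2); t to first gridline: x 0.2899, y 1.5455 (then +1.0353 / +3.8637)
    (5,2) via x @ 0.2899
    (6,2) via x @ 1.3252
    (6,1) via y @ 1.5455  # hit
  → r_7 = 1.5455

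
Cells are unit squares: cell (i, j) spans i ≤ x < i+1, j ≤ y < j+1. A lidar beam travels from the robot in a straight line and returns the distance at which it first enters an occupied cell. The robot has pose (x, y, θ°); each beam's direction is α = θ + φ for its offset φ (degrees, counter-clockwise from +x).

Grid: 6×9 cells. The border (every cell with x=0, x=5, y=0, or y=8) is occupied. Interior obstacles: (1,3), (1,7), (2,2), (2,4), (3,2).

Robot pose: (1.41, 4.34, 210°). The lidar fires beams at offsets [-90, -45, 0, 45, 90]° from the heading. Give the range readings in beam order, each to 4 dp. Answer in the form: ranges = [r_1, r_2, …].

ranges = [0.8200, 0.4245, 0.4734, 0.3520, 0.3926]

beam 1: φ=-90°, α=120°
  direction (-0.5000, 0.8660); cell (1,4); t to first gridline: x 0.8200, y 0.7621 (then +2.0000 / +1.1547)
    (1,5) via y @ 0.7621
    (0,5) via x @ 0.8200  # hit
  → r_1 = 0.8200
beam 2: φ=-45°, α=165°
  direction (-0.9659, 0.2588); cell (1,4); t to first gridline: x 0.4245, y 2.5500 (then +1.0353 / +3.8637)
    (0,4) via x @ 0.4245  # hit
  → r_2 = 0.4245
beam 3: φ=0°, α=210°
  direction (-0.8660, -0.5000); cell (1,4); t to first gridline: x 0.4734, y 0.6800 (then +1.1547 / +2.0000)
    (0,4) via x @ 0.4734  # hit
  → r_3 = 0.4734
beam 4: φ=45°, α=255°
  direction (-0.2588, -0.9659); cell (1,4); t to first gridline: x 1.5841, y 0.3520 (then +3.8637 / +1.0353)
    (1,3) via y @ 0.3520  # hit
  → r_4 = 0.3520
beam 5: φ=90°, α=300°
  direction (0.5000, -0.8660); cell (1,4); t to first gridline: x 1.1800, y 0.3926 (then +2.0000 / +1.1547)
    (1,3) via y @ 0.3926  # hit
  → r_5 = 0.3926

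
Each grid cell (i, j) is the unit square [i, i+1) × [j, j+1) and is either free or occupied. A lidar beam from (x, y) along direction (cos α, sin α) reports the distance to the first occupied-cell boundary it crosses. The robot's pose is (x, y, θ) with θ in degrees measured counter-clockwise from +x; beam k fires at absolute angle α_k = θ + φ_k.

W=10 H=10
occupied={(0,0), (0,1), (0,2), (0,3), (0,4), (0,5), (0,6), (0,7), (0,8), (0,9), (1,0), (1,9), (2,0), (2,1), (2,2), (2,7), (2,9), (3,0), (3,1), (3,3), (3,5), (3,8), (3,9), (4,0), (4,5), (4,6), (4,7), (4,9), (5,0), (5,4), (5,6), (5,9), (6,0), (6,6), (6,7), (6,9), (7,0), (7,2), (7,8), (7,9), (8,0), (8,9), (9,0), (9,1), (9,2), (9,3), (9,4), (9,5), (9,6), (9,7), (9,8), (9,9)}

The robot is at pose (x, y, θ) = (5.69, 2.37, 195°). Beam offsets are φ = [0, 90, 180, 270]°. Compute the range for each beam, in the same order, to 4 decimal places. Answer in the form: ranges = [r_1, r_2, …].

ranges = [1.7496, 1.4183, 1.3562, 1.6875]

beam 1: φ=0°, α=195°
  d=(-0.9659,-0.2588)  start (5,2)  tX=0.7143 tY=1.4296  stride 1/|dx|=1.0353 1/|dy|=3.8637
    cross x-line → (4,2), t=0.7143
    cross y-line → (4,1), t=1.4296
    cross x-line → (3,1), t=1.7496 (wall)
  → r_1 = 1.7496
beam 2: φ=90°, α=285°
  d=(0.2588,-0.9659)  start (5,2)  tX=1.1977 tY=0.3831  stride 1/|dx|=3.8637 1/|dy|=1.0353
    cross y-line → (5,1), t=0.3831
    cross x-line → (6,1), t=1.1977
    cross y-line → (6,0), t=1.4183 (wall)
  → r_2 = 1.4183
beam 3: φ=180°, α=15°
  d=(0.9659,0.2588)  start (5,2)  tX=0.3209 tY=2.4341  stride 1/|dx|=1.0353 1/|dy|=3.8637
    cross x-line → (6,2), t=0.3209
    cross x-line → (7,2), t=1.3562 (wall)
  → r_3 = 1.3562
beam 4: φ=270°, α=105°
  d=(-0.2588,0.9659)  start (5,2)  tX=2.6660 tY=0.6522  stride 1/|dx|=3.8637 1/|dy|=1.0353
    cross y-line → (5,3), t=0.6522
    cross y-line → (5,4), t=1.6875 (wall)
  → r_4 = 1.6875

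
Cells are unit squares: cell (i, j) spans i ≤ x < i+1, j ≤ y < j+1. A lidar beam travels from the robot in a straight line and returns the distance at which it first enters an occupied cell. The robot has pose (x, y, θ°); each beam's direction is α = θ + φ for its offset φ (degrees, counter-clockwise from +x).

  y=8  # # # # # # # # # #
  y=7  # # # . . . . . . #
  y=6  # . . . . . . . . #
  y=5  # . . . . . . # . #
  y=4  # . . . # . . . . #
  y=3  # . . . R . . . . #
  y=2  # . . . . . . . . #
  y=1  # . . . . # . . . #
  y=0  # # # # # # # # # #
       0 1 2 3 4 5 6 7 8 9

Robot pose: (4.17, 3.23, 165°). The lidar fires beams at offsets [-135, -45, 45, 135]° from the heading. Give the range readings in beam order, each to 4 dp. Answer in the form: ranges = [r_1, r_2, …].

beam 1: φ=-135°, α=30°
  direction (0.8660, 0.5000); cell (4,3); t to first gridline: x 0.9584, y 1.5400 (then +1.1547 / +2.0000)
    (5,3) via x @ 0.9584
    (5,4) via y @ 1.5400
    (6,4) via x @ 2.1131
    (7,4) via x @ 3.2678
    (7,5) via y @ 3.5400  # hit
  → r_1 = 3.5400
beam 2: φ=-45°, α=120°
  direction (-0.5000, 0.8660); cell (4,3); t to first gridline: x 0.3400, y 0.8891 (then +2.0000 / +1.1547)
    (3,3) via x @ 0.3400
    (3,4) via y @ 0.8891
    (3,5) via y @ 2.0438
    (2,5) via x @ 2.3400
    (2,6) via y @ 3.1985
    (1,6) via x @ 4.3400
    (1,7) via y @ 4.3532  # hit
  → r_2 = 4.3532
beam 3: φ=45°, α=210°
  direction (-0.8660, -0.5000); cell (4,3); t to first gridline: x 0.1963, y 0.4600 (then +1.1547 / +2.0000)
    (3,3) via x @ 0.1963
    (3,2) via y @ 0.4600
    (2,2) via x @ 1.3510
    (2,1) via y @ 2.4600
    (1,1) via x @ 2.5057
    (0,1) via x @ 3.6604  # hit
  → r_3 = 3.6604
beam 4: φ=135°, α=300°
  direction (0.5000, -0.8660); cell (4,3); t to first gridline: x 1.6600, y 0.2656 (then +2.0000 / +1.1547)
    (4,2) via y @ 0.2656
    (4,1) via y @ 1.4203
    (5,1) via x @ 1.6600  # hit
  → r_4 = 1.6600

ranges = [3.5400, 4.3532, 3.6604, 1.6600]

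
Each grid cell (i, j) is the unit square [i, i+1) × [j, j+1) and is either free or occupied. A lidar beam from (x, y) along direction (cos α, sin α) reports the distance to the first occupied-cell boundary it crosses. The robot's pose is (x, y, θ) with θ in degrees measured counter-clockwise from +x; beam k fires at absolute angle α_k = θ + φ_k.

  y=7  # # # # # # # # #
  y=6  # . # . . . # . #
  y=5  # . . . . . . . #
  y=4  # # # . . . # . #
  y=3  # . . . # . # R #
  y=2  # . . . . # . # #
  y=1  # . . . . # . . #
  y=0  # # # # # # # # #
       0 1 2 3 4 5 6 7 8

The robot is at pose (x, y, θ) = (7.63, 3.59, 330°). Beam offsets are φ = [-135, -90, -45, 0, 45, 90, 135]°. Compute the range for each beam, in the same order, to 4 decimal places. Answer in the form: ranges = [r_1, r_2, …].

beam 1: φ=-135°, α=195°
  direction (-0.9659, -0.2588); cell (7,3); t to first gridline: x 0.6522, y 2.2796 (then +1.0353 / +3.8637)
    (6,3) via x @ 0.6522  # hit
  → r_1 = 0.6522
beam 2: φ=-90°, α=240°
  direction (-0.5000, -0.8660); cell (7,3); t to first gridline: x 1.2600, y 0.6813 (then +2.0000 / +1.1547)
    (7,2) via y @ 0.6813  # hit
  → r_2 = 0.6813
beam 3: φ=-45°, α=285°
  direction (0.2588, -0.9659); cell (7,3); t to first gridline: x 1.4296, y 0.6108 (then +3.8637 / +1.0353)
    (7,2) via y @ 0.6108  # hit
  → r_3 = 0.6108
beam 4: φ=0°, α=330°
  direction (0.8660, -0.5000); cell (7,3); t to first gridline: x 0.4272, y 1.1800 (then +1.1547 / +2.0000)
    (8,3) via x @ 0.4272  # hit
  → r_4 = 0.4272
beam 5: φ=45°, α=15°
  direction (0.9659, 0.2588); cell (7,3); t to first gridline: x 0.3831, y 1.5841 (then +1.0353 / +3.8637)
    (8,3) via x @ 0.3831  # hit
  → r_5 = 0.3831
beam 6: φ=90°, α=60°
  direction (0.5000, 0.8660); cell (7,3); t to first gridline: x 0.7400, y 0.4734 (then +2.0000 / +1.1547)
    (7,4) via y @ 0.4734
    (8,4) via x @ 0.7400  # hit
  → r_6 = 0.7400
beam 7: φ=135°, α=105°
  direction (-0.2588, 0.9659); cell (7,3); t to first gridline: x 2.4341, y 0.4245 (then +3.8637 / +1.0353)
    (7,4) via y @ 0.4245
    (7,5) via y @ 1.4597
    (6,5) via x @ 2.4341
    (6,6) via y @ 2.4950  # hit
  → r_7 = 2.4950

ranges = [0.6522, 0.6813, 0.6108, 0.4272, 0.3831, 0.7400, 2.4950]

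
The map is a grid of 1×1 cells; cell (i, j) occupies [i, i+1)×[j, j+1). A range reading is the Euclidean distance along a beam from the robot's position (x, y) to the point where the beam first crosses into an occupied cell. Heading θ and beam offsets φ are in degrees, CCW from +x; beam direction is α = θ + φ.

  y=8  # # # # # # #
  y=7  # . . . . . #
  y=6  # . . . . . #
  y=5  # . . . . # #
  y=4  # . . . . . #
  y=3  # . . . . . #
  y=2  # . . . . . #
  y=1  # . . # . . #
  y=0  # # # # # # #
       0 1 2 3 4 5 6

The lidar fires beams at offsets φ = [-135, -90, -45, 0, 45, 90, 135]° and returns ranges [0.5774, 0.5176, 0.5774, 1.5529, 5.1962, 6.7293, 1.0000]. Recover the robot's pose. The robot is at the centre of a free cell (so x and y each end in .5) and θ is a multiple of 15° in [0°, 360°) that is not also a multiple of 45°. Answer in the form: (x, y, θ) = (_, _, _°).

Candidates: 33 free-cell centres × 16 headings = 528 poses. Raycast each; keep the one whose scan matches to 4 dp.
  (1.5, 5.5, 30°): beam 1 = 1.9319 ≠ 0.5774 ✗
  (1.5, 6.5, 15°): beam 1 = 1.0000 ≠ 0.5774 ✗
  (4.5, 1.5, 255°): beam 1 = 7.0000 ≠ 0.5774 ✗
  (3.5, 6.5, 75°): beam 1 = 5.0000 ≠ 0.5774 ✗
  (3.5, 2.5, 255°): beam 1 = 5.0000 ≠ 0.5774 ✗
  …
  (1.5, 1.5, 345°): r_1=0.5774, r_2=0.5176, r_3=0.5774, r_4=1.5529, r_5=5.1962, r_6=6.7293, r_7=1.0000 — all match ✓
No second candidate reproduces the full scan.

(x, y, θ) = (1.5, 1.5, 345°)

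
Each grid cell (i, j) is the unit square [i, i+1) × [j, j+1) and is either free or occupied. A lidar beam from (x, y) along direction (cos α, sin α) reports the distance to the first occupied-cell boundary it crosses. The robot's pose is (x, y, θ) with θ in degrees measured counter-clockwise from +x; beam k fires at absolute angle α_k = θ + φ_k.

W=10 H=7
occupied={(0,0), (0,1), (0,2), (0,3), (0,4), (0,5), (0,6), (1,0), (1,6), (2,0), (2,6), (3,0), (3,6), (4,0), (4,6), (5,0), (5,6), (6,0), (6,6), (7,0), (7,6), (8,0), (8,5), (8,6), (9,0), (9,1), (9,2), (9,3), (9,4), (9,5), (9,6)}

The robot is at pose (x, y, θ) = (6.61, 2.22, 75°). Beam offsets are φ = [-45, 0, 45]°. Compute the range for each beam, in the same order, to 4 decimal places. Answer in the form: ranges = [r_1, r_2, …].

ranges = [2.7597, 3.9133, 4.3648]

beam 1: φ=-45°, α=30°
  cosα=0.8660 sinα=0.5000 | (6,2) | tMaxX 0.4503 tMaxY 1.5600 | tΔX 1.1547 tΔY 2.0000
    t=0.4503 [x] (7,2)
    t=1.5600 [y] (7,3)
    t=1.6050 [x] (8,3)
    t=2.7597 [x] (9,3) — stop
  → r_1 = 2.7597
beam 2: φ=0°, α=75°
  cosα=0.2588 sinα=0.9659 | (6,2) | tMaxX 1.5068 tMaxY 0.8075 | tΔX 3.8637 tΔY 1.0353
    t=0.8075 [y] (6,3)
    t=1.5068 [x] (7,3)
    t=1.8428 [y] (7,4)
    t=2.8781 [y] (7,5)
    t=3.9133 [y] (7,6) — stop
  → r_2 = 3.9133
beam 3: φ=45°, α=120°
  cosα=-0.5000 sinα=0.8660 | (6,2) | tMaxX 1.2200 tMaxY 0.9007 | tΔX 2.0000 tΔY 1.1547
    t=0.9007 [y] (6,3)
    t=1.2200 [x] (5,3)
    t=2.0554 [y] (5,4)
    t=3.2101 [y] (5,5)
    t=3.2200 [x] (4,5)
    t=4.3648 [y] (4,6) — stop
  → r_3 = 4.3648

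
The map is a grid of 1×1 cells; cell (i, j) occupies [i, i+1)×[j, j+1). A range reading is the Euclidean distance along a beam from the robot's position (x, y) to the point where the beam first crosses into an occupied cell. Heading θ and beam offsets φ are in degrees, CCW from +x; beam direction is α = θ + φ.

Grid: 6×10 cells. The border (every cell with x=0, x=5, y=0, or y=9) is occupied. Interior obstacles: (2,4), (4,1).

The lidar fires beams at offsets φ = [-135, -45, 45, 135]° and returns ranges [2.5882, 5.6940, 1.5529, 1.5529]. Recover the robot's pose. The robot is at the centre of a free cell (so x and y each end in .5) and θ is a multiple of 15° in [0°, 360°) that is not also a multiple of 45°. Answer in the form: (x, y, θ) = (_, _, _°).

Candidates: 30 free-cell centres × 16 headings = 480 poses. Raycast each; keep the one whose scan matches to 4 dp.
  (3.5, 1.5, 330°): beam 1 = 1.9319 ≠ 2.5882 ✗
  (3.5, 2.5, 255°): beam 1 = 1.7321 ≠ 2.5882 ✗
  (1.5, 2.5, 75°): beam 1 = 1.7321 ≠ 2.5882 ✗
  (1.5, 2.5, 120°): beam 2 = 1.9319 ≠ 5.6940 ✗
  …
  (3.5, 7.5, 330°): r_1=2.5882, r_2=5.6940, r_3=1.5529, r_4=1.5529 — all match ✓
Only this pose fits every beam.

(x, y, θ) = (3.5, 7.5, 330°)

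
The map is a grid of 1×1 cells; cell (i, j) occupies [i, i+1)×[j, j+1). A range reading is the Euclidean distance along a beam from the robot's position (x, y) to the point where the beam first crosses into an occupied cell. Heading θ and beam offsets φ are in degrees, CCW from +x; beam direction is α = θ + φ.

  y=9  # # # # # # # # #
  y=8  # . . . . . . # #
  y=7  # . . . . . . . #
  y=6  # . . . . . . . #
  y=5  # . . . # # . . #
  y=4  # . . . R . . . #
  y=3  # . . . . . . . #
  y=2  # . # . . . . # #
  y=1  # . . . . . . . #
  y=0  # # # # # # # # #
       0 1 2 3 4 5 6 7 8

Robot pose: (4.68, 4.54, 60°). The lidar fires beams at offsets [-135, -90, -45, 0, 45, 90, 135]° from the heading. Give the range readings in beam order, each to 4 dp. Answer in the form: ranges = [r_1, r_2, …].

beam 1: φ=-135°, α=285°
  cosα=0.2588 sinα=-0.9659 | (4,4) | tMaxX 1.2364 tMaxY 0.5590 | tΔX 3.8637 tΔY 1.0353
    t=0.5590 [y] (4,3)
    t=1.2364 [x] (5,3)
    t=1.5943 [y] (5,2)
    t=2.6296 [y] (5,1)
    t=3.6649 [y] (5,0) — stop
  → r_1 = 3.6649
beam 2: φ=-90°, α=330°
  cosα=0.8660 sinα=-0.5000 | (4,4) | tMaxX 0.3695 tMaxY 1.0800 | tΔX 1.1547 tΔY 2.0000
    t=0.3695 [x] (5,4)
    t=1.0800 [y] (5,3)
    t=1.5242 [x] (6,3)
    t=2.6789 [x] (7,3)
    t=3.0800 [y] (7,2) — stop
  → r_2 = 3.0800
beam 3: φ=-45°, α=15°
  cosα=0.9659 sinα=0.2588 | (4,4) | tMaxX 0.3313 tMaxY 1.7773 | tΔX 1.0353 tΔY 3.8637
    t=0.3313 [x] (5,4)
    t=1.3666 [x] (6,4)
    t=1.7773 [y] (6,5)
    t=2.4018 [x] (7,5)
    t=3.4371 [x] (8,5) — stop
  → r_3 = 3.4371
beam 4: φ=0°, α=60°
  cosα=0.5000 sinα=0.8660 | (4,4) | tMaxX 0.6400 tMaxY 0.5312 | tΔX 2.0000 tΔY 1.1547
    t=0.5312 [y] (4,5) — stop
  → r_4 = 0.5312
beam 5: φ=45°, α=105°
  cosα=-0.2588 sinα=0.9659 | (4,4) | tMaxX 2.6273 tMaxY 0.4762 | tΔX 3.8637 tΔY 1.0353
    t=0.4762 [y] (4,5) — stop
  → r_5 = 0.4762
beam 6: φ=90°, α=150°
  cosα=-0.8660 sinα=0.5000 | (4,4) | tMaxX 0.7852 tMaxY 0.9200 | tΔX 1.1547 tΔY 2.0000
    t=0.7852 [x] (3,4)
    t=0.9200 [y] (3,5)
    t=1.9399 [x] (2,5)
    t=2.9200 [y] (2,6)
    t=3.0946 [x] (1,6)
    t=4.2493 [x] (0,6) — stop
  → r_6 = 4.2493
beam 7: φ=135°, α=195°
  cosα=-0.9659 sinα=-0.2588 | (4,4) | tMaxX 0.7040 tMaxY 2.0864 | tΔX 1.0353 tΔY 3.8637
    t=0.7040 [x] (3,4)
    t=1.7393 [x] (2,4)
    t=2.0864 [y] (2,3)
    t=2.7745 [x] (1,3)
    t=3.8098 [x] (0,3) — stop
  → r_7 = 3.8098

ranges = [3.6649, 3.0800, 3.4371, 0.5312, 0.4762, 4.2493, 3.8098]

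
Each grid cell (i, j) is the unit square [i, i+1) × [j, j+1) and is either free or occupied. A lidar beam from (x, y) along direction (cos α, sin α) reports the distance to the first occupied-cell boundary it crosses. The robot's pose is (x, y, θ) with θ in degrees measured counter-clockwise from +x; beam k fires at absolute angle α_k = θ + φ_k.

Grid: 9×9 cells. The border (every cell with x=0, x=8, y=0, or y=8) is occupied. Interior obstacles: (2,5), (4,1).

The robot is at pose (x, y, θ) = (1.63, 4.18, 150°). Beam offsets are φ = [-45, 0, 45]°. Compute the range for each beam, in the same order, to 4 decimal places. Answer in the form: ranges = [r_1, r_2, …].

ranges = [2.4341, 0.7275, 0.6522]

beam 1: φ=-45°, α=105°
  cosα=-0.2588 sinα=0.9659 | (1,4) | tMaxX 2.4341 tMaxY 0.8489 | tΔX 3.8637 tΔY 1.0353
    t=0.8489 [y] (1,5)
    t=1.8842 [y] (1,6)
    t=2.4341 [x] (0,6) — stop
  → r_1 = 2.4341
beam 2: φ=0°, α=150°
  cosα=-0.8660 sinα=0.5000 | (1,4) | tMaxX 0.7275 tMaxY 1.6400 | tΔX 1.1547 tΔY 2.0000
    t=0.7275 [x] (0,4) — stop
  → r_2 = 0.7275
beam 3: φ=45°, α=195°
  cosα=-0.9659 sinα=-0.2588 | (1,4) | tMaxX 0.6522 tMaxY 0.6955 | tΔX 1.0353 tΔY 3.8637
    t=0.6522 [x] (0,4) — stop
  → r_3 = 0.6522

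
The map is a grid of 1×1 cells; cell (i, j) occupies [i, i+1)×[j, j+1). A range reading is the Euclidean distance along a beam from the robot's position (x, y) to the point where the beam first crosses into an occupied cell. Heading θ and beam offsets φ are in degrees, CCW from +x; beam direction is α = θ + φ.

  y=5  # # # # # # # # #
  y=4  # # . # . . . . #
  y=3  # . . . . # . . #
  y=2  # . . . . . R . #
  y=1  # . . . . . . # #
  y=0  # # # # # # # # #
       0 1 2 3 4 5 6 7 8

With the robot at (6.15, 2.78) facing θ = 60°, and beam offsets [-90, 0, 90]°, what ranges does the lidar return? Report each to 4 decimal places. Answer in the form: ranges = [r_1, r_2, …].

beam 1: φ=-90°, α=330°
  dir = (cos 330°, sin 330°) = (0.8660, -0.5000); from cell (6,2)
  next x-line at t=0.9815, next y-line at t=1.5600; Δt_x=1.1547, Δt_y=2.0000
    x: enter (7,2) at t=0.9815
    y: enter (7,1) at t=1.5600 ← occupied
  → r_1 = 1.5600
beam 2: φ=0°, α=60°
  dir = (cos 60°, sin 60°) = (0.5000, 0.8660); from cell (6,2)
  next x-line at t=1.7000, next y-line at t=0.2540; Δt_x=2.0000, Δt_y=1.1547
    y: enter (6,3) at t=0.2540
    y: enter (6,4) at t=1.4087
    x: enter (7,4) at t=1.7000
    y: enter (7,5) at t=2.5634 ← occupied
  → r_2 = 2.5634
beam 3: φ=90°, α=150°
  dir = (cos 150°, sin 150°) = (-0.8660, 0.5000); from cell (6,2)
  next x-line at t=0.1732, next y-line at t=0.4400; Δt_x=1.1547, Δt_y=2.0000
    x: enter (5,2) at t=0.1732
    y: enter (5,3) at t=0.4400 ← occupied
  → r_3 = 0.4400

ranges = [1.5600, 2.5634, 0.4400]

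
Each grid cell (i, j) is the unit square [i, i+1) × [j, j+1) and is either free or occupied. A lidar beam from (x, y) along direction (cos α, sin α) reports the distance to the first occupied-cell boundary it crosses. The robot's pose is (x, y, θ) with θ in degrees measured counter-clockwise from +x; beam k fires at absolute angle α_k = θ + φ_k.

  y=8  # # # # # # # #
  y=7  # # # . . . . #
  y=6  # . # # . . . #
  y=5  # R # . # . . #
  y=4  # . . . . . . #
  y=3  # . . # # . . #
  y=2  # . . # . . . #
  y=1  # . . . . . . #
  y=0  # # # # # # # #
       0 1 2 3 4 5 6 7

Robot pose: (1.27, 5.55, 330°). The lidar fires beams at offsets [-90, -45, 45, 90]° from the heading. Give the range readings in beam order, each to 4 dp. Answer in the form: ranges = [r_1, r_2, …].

ranges = [0.5400, 4.7105, 0.7558, 1.4600]

beam 1: φ=-90°, α=240°
  direction (-0.5000, -0.8660); cell (1,5); t to first gridline: x 0.5400, y 0.6351 (then +2.0000 / +1.1547)
    (0,5) via x @ 0.5400  # hit
  → r_1 = 0.5400
beam 2: φ=-45°, α=285°
  direction (0.2588, -0.9659); cell (1,5); t to first gridline: x 2.8205, y 0.5694 (then +3.8637 / +1.0353)
    (1,4) via y @ 0.5694
    (1,3) via y @ 1.6047
    (1,2) via y @ 2.6400
    (2,2) via x @ 2.8205
    (2,1) via y @ 3.6752
    (2,0) via y @ 4.7105  # hit
  → r_2 = 4.7105
beam 3: φ=45°, α=15°
  direction (0.9659, 0.2588); cell (1,5); t to first gridline: x 0.7558, y 1.7387 (then +1.0353 / +3.8637)
    (2,5) via x @ 0.7558  # hit
  → r_3 = 0.7558
beam 4: φ=90°, α=60°
  direction (0.5000, 0.8660); cell (1,5); t to first gridline: x 1.4600, y 0.5196 (then +2.0000 / +1.1547)
    (1,6) via y @ 0.5196
    (2,6) via x @ 1.4600  # hit
  → r_4 = 1.4600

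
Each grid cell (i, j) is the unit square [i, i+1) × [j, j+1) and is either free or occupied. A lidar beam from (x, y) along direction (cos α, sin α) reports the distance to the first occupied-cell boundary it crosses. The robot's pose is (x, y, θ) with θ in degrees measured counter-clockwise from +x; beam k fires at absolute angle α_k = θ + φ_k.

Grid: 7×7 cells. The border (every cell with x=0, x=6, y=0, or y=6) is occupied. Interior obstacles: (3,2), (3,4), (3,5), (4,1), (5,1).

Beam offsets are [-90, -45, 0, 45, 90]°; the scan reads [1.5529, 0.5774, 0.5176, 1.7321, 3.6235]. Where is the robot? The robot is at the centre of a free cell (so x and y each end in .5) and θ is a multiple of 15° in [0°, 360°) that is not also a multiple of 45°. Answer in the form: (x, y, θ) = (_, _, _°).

The pose lattice has 20·16 = 320 candidates. Test each by forward raycasting.
  (2.5, 1.5, 105°): beam 2 = 1.0000 ≠ 0.5774 ✗
  (1.5, 4.5, 255°): beam 1 = 0.5176 ≠ 1.5529 ✗
  (1.5, 2.5, 330°): beam 1 = 1.0000 ≠ 1.5529 ✗
  (1.5, 4.5, 165°): beam 2 = 1.0000 ≠ 0.5774 ✗
  …
  (2.5, 2.5, 15°): r_1=1.5529, r_2=0.5774, r_3=0.5176, r_4=1.7321, r_5=3.6235 — all match ✓
No second candidate reproduces the full scan.

(x, y, θ) = (2.5, 2.5, 15°)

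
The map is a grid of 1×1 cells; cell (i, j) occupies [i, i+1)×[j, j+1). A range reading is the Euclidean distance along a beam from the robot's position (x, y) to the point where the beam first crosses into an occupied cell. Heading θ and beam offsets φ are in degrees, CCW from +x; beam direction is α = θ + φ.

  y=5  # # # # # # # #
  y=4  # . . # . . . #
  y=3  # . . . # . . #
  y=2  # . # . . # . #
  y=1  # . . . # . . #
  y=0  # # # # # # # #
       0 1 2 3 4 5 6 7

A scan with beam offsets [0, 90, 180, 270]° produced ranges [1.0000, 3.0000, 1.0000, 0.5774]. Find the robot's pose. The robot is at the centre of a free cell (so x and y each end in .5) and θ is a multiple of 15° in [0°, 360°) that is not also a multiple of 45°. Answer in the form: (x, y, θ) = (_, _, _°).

(x, y, θ) = (5.5, 4.5, 210°)

Candidates: 19 free-cell centres × 16 headings = 304 poses. Raycast each; keep the one whose scan matches to 4 dp.
  (6.5, 1.5, 285°): beam 1 = 0.5176 ≠ 1.0000 ✗
  (2.5, 4.5, 285°): beam 1 = 1.5529 ≠ 1.0000 ✗
  (4.5, 4.5, 300°): beam 1 = 0.5774 ≠ 1.0000 ✗
  (3.5, 2.5, 210°): beam 1 = 0.5774 ≠ 1.0000 ✗
  (1.5, 4.5, 285°): beam 1 = 1.9319 ≠ 1.0000 ✗
  …
  (5.5, 4.5, 210°): r_1=1.0000, r_2=3.0000, r_3=1.0000, r_4=0.5774 — all match ✓
Only this pose fits every beam.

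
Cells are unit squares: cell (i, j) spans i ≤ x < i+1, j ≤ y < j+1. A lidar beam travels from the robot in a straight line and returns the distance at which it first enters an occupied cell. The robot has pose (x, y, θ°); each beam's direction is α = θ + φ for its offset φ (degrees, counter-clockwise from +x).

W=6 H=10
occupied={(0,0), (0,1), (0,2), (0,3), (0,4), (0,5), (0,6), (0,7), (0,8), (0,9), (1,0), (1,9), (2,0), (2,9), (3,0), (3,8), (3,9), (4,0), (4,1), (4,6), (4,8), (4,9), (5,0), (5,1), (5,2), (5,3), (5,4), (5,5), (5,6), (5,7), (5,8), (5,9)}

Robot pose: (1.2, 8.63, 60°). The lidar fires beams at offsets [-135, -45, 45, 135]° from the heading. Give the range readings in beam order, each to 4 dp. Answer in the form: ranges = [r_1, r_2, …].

beam 1: φ=-135°, α=285°
  direction (0.2588, -0.9659); cell (1,8); t to first gridline: x 3.0910, y 0.6522 (then +3.8637 / +1.0353)
    (1,7) via y @ 0.6522
    (1,6) via y @ 1.6875
    (1,5) via y @ 2.7228
    (2,5) via x @ 3.0910
    (2,4) via y @ 3.7581
    (2,3) via y @ 4.7933
    (2,2) via y @ 5.8286
    (2,1) via y @ 6.8639
    (3,1) via x @ 6.9547
    (3,0) via y @ 7.8992  # hit
  → r_1 = 7.8992
beam 2: φ=-45°, α=15°
  direction (0.9659, 0.2588); cell (1,8); t to first gridline: x 0.8282, y 1.4296 (then +1.0353 / +3.8637)
    (2,8) via x @ 0.8282
    (2,9) via y @ 1.4296  # hit
  → r_2 = 1.4296
beam 3: φ=45°, α=105°
  direction (-0.2588, 0.9659); cell (1,8); t to first gridline: x 0.7727, y 0.3831 (then +3.8637 / +1.0353)
    (1,9) via y @ 0.3831  # hit
  → r_3 = 0.3831
beam 4: φ=135°, α=195°
  direction (-0.9659, -0.2588); cell (1,8); t to first gridline: x 0.2071, y 2.4341 (then +1.0353 / +3.8637)
    (0,8) via x @ 0.2071  # hit
  → r_4 = 0.2071

ranges = [7.8992, 1.4296, 0.3831, 0.2071]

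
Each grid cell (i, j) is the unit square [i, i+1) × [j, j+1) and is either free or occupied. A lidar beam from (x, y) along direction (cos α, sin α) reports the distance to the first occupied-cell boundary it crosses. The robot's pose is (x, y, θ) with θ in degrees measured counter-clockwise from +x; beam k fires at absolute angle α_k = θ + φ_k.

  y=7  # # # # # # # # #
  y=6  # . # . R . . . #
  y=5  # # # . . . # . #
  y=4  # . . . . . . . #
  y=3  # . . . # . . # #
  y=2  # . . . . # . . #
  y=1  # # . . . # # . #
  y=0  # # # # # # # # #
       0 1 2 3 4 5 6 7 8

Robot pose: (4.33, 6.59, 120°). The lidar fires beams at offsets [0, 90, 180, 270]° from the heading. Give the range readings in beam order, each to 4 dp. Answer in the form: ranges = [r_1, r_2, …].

beam 1: φ=0°, α=120°
  direction (-0.5000, 0.8660); cell (4,6); t to first gridline: x 0.6600, y 0.4734 (then +2.0000 / +1.1547)
    (4,7) via y @ 0.4734  # hit
  → r_1 = 0.4734
beam 2: φ=90°, α=210°
  direction (-0.8660, -0.5000); cell (4,6); t to first gridline: x 0.3811, y 1.1800 (then +1.1547 / +2.0000)
    (3,6) via x @ 0.3811
    (3,5) via y @ 1.1800
    (2,5) via x @ 1.5358  # hit
  → r_2 = 1.5358
beam 3: φ=180°, α=300°
  direction (0.5000, -0.8660); cell (4,6); t to first gridline: x 1.3400, y 0.6813 (then +2.0000 / +1.1547)
    (4,5) via y @ 0.6813
    (5,5) via x @ 1.3400
    (5,4) via y @ 1.8360
    (5,3) via y @ 2.9907
    (6,3) via x @ 3.3400
    (6,2) via y @ 4.1454
    (6,1) via y @ 5.3001  # hit
  → r_3 = 5.3001
beam 4: φ=270°, α=30°
  direction (0.8660, 0.5000); cell (4,6); t to first gridline: x 0.7736, y 0.8200 (then +1.1547 / +2.0000)
    (5,6) via x @ 0.7736
    (5,7) via y @ 0.8200  # hit
  → r_4 = 0.8200

ranges = [0.4734, 1.5358, 5.3001, 0.8200]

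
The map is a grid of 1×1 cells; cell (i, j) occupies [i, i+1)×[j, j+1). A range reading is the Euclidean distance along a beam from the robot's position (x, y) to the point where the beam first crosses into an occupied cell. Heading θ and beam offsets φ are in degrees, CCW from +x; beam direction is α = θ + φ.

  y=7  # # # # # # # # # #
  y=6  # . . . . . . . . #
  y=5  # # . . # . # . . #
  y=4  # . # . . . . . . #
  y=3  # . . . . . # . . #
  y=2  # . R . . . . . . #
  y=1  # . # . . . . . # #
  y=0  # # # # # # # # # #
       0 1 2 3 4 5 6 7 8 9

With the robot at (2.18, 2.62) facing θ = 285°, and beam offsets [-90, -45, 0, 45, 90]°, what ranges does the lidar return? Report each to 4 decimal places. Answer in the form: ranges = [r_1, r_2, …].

beam 1: φ=-90°, α=195°
  dir = (cos 195°, sin 195°) = (-0.9659, -0.2588); from cell (2,2)
  next x-line at t=0.1863, next y-line at t=2.3955; Δt_x=1.0353, Δt_y=3.8637
    x: enter (1,2) at t=0.1863
    x: enter (0,2) at t=1.2216 ← occupied
  → r_1 = 1.2216
beam 2: φ=-45°, α=240°
  dir = (cos 240°, sin 240°) = (-0.5000, -0.8660); from cell (2,2)
  next x-line at t=0.3600, next y-line at t=0.7159; Δt_x=2.0000, Δt_y=1.1547
    x: enter (1,2) at t=0.3600
    y: enter (1,1) at t=0.7159
    y: enter (1,0) at t=1.8706 ← occupied
  → r_2 = 1.8706
beam 3: φ=0°, α=285°
  dir = (cos 285°, sin 285°) = (0.2588, -0.9659); from cell (2,2)
  next x-line at t=3.1682, next y-line at t=0.6419; Δt_x=3.8637, Δt_y=1.0353
    y: enter (2,1) at t=0.6419 ← occupied
  → r_3 = 0.6419
beam 4: φ=45°, α=330°
  dir = (cos 330°, sin 330°) = (0.8660, -0.5000); from cell (2,2)
  next x-line at t=0.9469, next y-line at t=1.2400; Δt_x=1.1547, Δt_y=2.0000
    x: enter (3,2) at t=0.9469
    y: enter (3,1) at t=1.2400
    x: enter (4,1) at t=2.1016
    y: enter (4,0) at t=3.2400 ← occupied
  → r_4 = 3.2400
beam 5: φ=90°, α=15°
  dir = (cos 15°, sin 15°) = (0.9659, 0.2588); from cell (2,2)
  next x-line at t=0.8489, next y-line at t=1.4682; Δt_x=1.0353, Δt_y=3.8637
    x: enter (3,2) at t=0.8489
    y: enter (3,3) at t=1.4682
    x: enter (4,3) at t=1.8842
    x: enter (5,3) at t=2.9195
    x: enter (6,3) at t=3.9548 ← occupied
  → r_5 = 3.9548

ranges = [1.2216, 1.8706, 0.6419, 3.2400, 3.9548]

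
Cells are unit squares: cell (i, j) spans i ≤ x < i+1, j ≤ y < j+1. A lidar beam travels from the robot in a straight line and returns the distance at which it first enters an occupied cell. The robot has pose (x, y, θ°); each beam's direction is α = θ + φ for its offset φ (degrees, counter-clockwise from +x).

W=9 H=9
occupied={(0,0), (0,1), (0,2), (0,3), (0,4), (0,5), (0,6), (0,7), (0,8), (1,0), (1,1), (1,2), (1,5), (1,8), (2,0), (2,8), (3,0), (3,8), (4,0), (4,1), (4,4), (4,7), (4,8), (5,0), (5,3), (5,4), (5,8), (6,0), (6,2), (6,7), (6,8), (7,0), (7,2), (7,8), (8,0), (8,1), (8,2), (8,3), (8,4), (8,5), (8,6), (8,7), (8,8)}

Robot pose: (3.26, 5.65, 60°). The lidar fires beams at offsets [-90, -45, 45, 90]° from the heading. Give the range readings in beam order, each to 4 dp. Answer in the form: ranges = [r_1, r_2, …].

ranges = [1.3000, 4.9072, 2.4329, 2.6096]

beam 1: φ=-90°, α=330°
  dir = (cos 330°, sin 330°) = (0.8660, -0.5000); from cell (3,5)
  next x-line at t=0.8545, next y-line at t=1.3000; Δt_x=1.1547, Δt_y=2.0000
    x: enter (4,5) at t=0.8545
    y: enter (4,4) at t=1.3000 ← occupied
  → r_1 = 1.3000
beam 2: φ=-45°, α=15°
  dir = (cos 15°, sin 15°) = (0.9659, 0.2588); from cell (3,5)
  next x-line at t=0.7661, next y-line at t=1.3523; Δt_x=1.0353, Δt_y=3.8637
    x: enter (4,5) at t=0.7661
    y: enter (4,6) at t=1.3523
    x: enter (5,6) at t=1.8014
    x: enter (6,6) at t=2.8367
    x: enter (7,6) at t=3.8719
    x: enter (8,6) at t=4.9072 ← occupied
  → r_2 = 4.9072
beam 3: φ=45°, α=105°
  dir = (cos 105°, sin 105°) = (-0.2588, 0.9659); from cell (3,5)
  next x-line at t=1.0046, next y-line at t=0.3623; Δt_x=3.8637, Δt_y=1.0353
    y: enter (3,6) at t=0.3623
    x: enter (2,6) at t=1.0046
    y: enter (2,7) at t=1.3976
    y: enter (2,8) at t=2.4329 ← occupied
  → r_3 = 2.4329
beam 4: φ=90°, α=150°
  dir = (cos 150°, sin 150°) = (-0.8660, 0.5000); from cell (3,5)
  next x-line at t=0.3002, next y-line at t=0.7000; Δt_x=1.1547, Δt_y=2.0000
    x: enter (2,5) at t=0.3002
    y: enter (2,6) at t=0.7000
    x: enter (1,6) at t=1.4549
    x: enter (0,6) at t=2.6096 ← occupied
  → r_4 = 2.6096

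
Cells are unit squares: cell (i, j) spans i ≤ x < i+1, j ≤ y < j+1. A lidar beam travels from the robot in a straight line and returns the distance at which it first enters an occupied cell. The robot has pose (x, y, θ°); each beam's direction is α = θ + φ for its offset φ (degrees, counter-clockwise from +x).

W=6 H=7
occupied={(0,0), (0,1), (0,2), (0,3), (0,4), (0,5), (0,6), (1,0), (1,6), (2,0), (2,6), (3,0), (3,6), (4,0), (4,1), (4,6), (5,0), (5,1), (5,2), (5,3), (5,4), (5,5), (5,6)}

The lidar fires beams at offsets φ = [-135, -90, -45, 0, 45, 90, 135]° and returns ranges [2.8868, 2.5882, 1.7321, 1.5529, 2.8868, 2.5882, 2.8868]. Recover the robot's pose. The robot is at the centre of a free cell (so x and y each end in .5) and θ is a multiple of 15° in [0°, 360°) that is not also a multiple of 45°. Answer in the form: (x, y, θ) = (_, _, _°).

(x, y, θ) = (2.5, 3.5, 195°)

The pose lattice has 19·16 = 304 candidates. Test each by forward raycasting.
  (1.5, 3.5, 105°): beam 1 = 3.0000 ≠ 2.8868 ✗
  (3.5, 1.5, 15°): beam 1 = 0.5774 ≠ 2.8868 ✗
  (2.5, 4.5, 300°): beam 1 = 1.5529 ≠ 2.8868 ✗
  (2.5, 5.5, 285°): beam 1 = 1.0000 ≠ 2.8868 ✗
  …
  (2.5, 3.5, 195°): r_1=2.8868, r_2=2.5882, r_3=1.7321, r_4=1.5529, r_5=2.8868, r_6=2.5882, r_7=2.8868 — all match ✓
Unique over the lattice → pose = (2.5, 3.5, 195°).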